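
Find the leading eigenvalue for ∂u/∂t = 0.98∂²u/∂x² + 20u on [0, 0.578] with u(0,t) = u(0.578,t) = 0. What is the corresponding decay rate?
Eigenvalues: λₙ = 0.98n²π²/0.578² - 20.
First three modes:
  n=1: λ₁ = 0.98π²/0.578² - 20 ≈ 8.951
  n=2: λ₂ = 3.92π²/0.578² - 20 ≈ 95.806
  n=3: λ₃ = 8.82π²/0.578² - 20 ≈ 240.563
Since 0.98π²/0.578² ≈ 28.951 > 20, all λₙ > 0.
The n=1 mode decays slowest → dominates as t → ∞.
Asymptotic: u ~ c₁ sin(πx/0.578) e^{-λ₁t} with decay rate λ₁ ≈ 8.951.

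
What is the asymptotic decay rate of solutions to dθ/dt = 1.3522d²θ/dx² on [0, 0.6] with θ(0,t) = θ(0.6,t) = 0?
Eigenvalues: λₙ = 1.3522n²π²/0.6².
First three modes:
  n=1: λ₁ = 1.3522π²/0.6² ≈ 37.071
  n=2: λ₂ = 5.4088π²/0.6² ≈ 148.285 (4× faster decay)
  n=3: λ₃ = 12.1698π²/0.6² ≈ 333.642 (9× faster decay)
As t → ∞, higher modes decay exponentially faster. The n=1 mode dominates: θ ~ c₁ sin(πx/0.6) e^{-λ₁t}.
Decay rate: λ₁ = 1.3522π²/0.6² ≈ 37.071.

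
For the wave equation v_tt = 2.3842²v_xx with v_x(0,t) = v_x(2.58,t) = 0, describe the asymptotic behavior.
v oscillates about a mean that drifts linearly in t (generically unbounded; no decay). There is no damping, so the nonconstant modes persist as standing waves (energy conserved, no decay). But with Neumann conditions at both ends the constant mode has eigenvalue 0: the spatial mean M(t) of v satisfies M'' = 0, so M(t) = M(0) + M'(0)·t. Unless the initial velocity has zero mean (∫v_t(x,0)dx = 0), the solution grows linearly in t (unbounded, though not exponentially); if it does have zero mean, the solution stays bounded and simply oscillates.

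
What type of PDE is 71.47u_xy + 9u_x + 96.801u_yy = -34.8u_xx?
Rewriting in standard form: 34.8u_xx + 71.47u_xy + 96.801u_yy + 9u_x = 0. With A = 34.8, B = 71.47, C = 96.801, the discriminant is -8366.7383. This is an elliptic PDE.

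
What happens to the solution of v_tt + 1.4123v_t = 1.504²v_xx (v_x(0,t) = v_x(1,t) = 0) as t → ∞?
v → constant (steady state). Damping (γ=1.4123) dissipates the nonconstant modes; with Neumann BCs the spatial average obeys M''+γM'=0 and tends to a finite limit.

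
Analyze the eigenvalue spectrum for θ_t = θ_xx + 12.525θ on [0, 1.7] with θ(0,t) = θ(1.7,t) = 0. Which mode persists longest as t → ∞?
Eigenvalues: λₙ = n²π²/1.7² - 12.525.
First three modes:
  n=1: λ₁ = π²/1.7² - 12.525 ≈ -9.11
  n=2: λ₂ = 4π²/1.7² - 12.525 ≈ 1.135
  n=3: λ₃ = 9π²/1.7² - 12.525 ≈ 18.211
Since π²/1.7² ≈ 3.415 < 12.525, λ₁ < 0.
The n=1 mode grows fastest (−λₙ is largest for n=1) → dominates.
Asymptotic: θ ~ c₁ sin(πx/1.7) e^{9.11t} (exponential growth at rate −λ₁ ≈ 9.11).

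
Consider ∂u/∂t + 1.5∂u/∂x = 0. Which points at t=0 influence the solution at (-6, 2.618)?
A single point: x = -9.927. The characteristic through (-6, 2.618) is x - 1.5t = const, so x = -6 - 1.5·2.618 = -9.927.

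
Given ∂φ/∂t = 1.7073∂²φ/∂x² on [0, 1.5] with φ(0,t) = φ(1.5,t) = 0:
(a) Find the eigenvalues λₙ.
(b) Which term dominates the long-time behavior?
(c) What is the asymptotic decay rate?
Eigenvalues: λₙ = 1.7073n²π²/1.5².
First three modes:
  n=1: λ₁ = 1.7073π²/1.5² ≈ 7.489
  n=2: λ₂ = 6.8292π²/1.5² ≈ 29.956 (4× faster decay)
  n=3: λ₃ = 15.3657π²/1.5² ≈ 67.402 (9× faster decay)
As t → ∞, higher modes decay exponentially faster. The n=1 mode dominates: φ ~ c₁ sin(πx/1.5) e^{-λ₁t}.
Decay rate: λ₁ = 1.7073π²/1.5² ≈ 7.489.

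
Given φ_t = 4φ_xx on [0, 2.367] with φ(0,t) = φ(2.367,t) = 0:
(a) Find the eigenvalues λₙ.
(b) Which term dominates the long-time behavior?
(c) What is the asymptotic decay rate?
Eigenvalues: λₙ = 4n²π²/2.367².
First three modes:
  n=1: λ₁ = 4π²/2.367² ≈ 7.046
  n=2: λ₂ = 16π²/2.367² ≈ 28.185 (4× faster decay)
  n=3: λ₃ = 36π²/2.367² ≈ 63.417 (9× faster decay)
As t → ∞, higher modes decay exponentially faster. The n=1 mode dominates: φ ~ c₁ sin(πx/2.367) e^{-λ₁t}.
Decay rate: λ₁ = 4π²/2.367² ≈ 7.046.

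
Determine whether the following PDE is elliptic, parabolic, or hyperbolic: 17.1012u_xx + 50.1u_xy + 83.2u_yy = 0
Coefficients: A = 17.1012, B = 50.1, C = 83.2. B² - 4AC = -3181.26936, which is negative, so the equation is elliptic.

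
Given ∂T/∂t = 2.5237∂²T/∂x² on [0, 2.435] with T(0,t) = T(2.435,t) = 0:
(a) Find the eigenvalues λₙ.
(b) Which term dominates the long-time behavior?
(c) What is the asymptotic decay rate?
Eigenvalues: λₙ = 2.5237n²π²/2.435².
First three modes:
  n=1: λ₁ = 2.5237π²/2.435² ≈ 4.201
  n=2: λ₂ = 10.0948π²/2.435² ≈ 16.803 (4× faster decay)
  n=3: λ₃ = 22.7133π²/2.435² ≈ 37.808 (9× faster decay)
As t → ∞, higher modes decay exponentially faster. The n=1 mode dominates: T ~ c₁ sin(πx/2.435) e^{-λ₁t}.
Decay rate: λ₁ = 2.5237π²/2.435² ≈ 4.201.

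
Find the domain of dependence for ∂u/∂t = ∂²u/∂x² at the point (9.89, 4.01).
The entire real line. The heat equation has infinite propagation speed: any initial disturbance instantly affects all points (though exponentially small far away).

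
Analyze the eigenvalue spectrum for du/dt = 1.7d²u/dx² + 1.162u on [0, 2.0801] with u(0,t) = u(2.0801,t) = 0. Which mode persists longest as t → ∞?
Eigenvalues: λₙ = 1.7n²π²/2.0801² - 1.162.
First three modes:
  n=1: λ₁ = 1.7π²/2.0801² - 1.162 ≈ 2.716
  n=2: λ₂ = 6.8π²/2.0801² - 1.162 ≈ 14.349
  n=3: λ₃ = 15.3π²/2.0801² - 1.162 ≈ 33.738
Since 1.7π²/2.0801² ≈ 3.878 > 1.162, all λₙ > 0.
The n=1 mode decays slowest → dominates as t → ∞.
Asymptotic: u ~ c₁ sin(πx/2.0801) e^{-λ₁t} with decay rate λ₁ ≈ 2.716.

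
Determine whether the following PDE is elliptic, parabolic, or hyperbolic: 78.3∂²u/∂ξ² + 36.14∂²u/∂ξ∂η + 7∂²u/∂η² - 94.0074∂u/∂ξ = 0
Coefficients: A = 78.3, B = 36.14, C = 7. B² - 4AC = -886.3004, which is negative, so the equation is elliptic.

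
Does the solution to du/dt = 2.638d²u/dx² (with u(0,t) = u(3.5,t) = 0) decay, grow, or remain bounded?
u → 0. Heat diffuses out through both boundaries.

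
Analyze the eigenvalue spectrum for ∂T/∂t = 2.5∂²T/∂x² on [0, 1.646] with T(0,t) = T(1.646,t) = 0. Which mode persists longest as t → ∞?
Eigenvalues: λₙ = 2.5n²π²/1.646².
First three modes:
  n=1: λ₁ = 2.5π²/1.646² ≈ 9.107
  n=2: λ₂ = 10π²/1.646² ≈ 36.428 (4× faster decay)
  n=3: λ₃ = 22.5π²/1.646² ≈ 81.964 (9× faster decay)
As t → ∞, higher modes decay exponentially faster. The n=1 mode dominates: T ~ c₁ sin(πx/1.646) e^{-λ₁t}.
Decay rate: λ₁ = 2.5π²/1.646² ≈ 9.107.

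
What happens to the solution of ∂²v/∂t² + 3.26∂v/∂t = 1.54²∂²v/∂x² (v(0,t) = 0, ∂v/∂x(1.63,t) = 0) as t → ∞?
v → 0. Damping (γ=3.26) dissipates energy; oscillations decay exponentially.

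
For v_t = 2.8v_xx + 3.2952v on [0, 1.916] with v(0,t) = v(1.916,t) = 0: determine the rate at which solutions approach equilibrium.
Eigenvalues: λₙ = 2.8n²π²/1.916² - 3.2952.
First three modes:
  n=1: λ₁ = 2.8π²/1.916² - 3.2952 ≈ 4.233
  n=2: λ₂ = 11.2π²/1.916² - 3.2952 ≈ 26.816
  n=3: λ₃ = 25.2π²/1.916² - 3.2952 ≈ 64.455
Since 2.8π²/1.916² ≈ 7.528 > 3.2952, all λₙ > 0.
The n=1 mode decays slowest → dominates as t → ∞.
Asymptotic: v ~ c₁ sin(πx/1.916) e^{-λ₁t} with decay rate λ₁ ≈ 4.233.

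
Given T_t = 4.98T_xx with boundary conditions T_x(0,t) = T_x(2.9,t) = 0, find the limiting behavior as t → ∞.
T → constant (steady state). Heat is conserved (no flux at boundaries); solution approaches the spatial average.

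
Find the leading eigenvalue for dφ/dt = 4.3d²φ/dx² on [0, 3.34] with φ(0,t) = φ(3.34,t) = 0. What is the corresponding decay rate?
Eigenvalues: λₙ = 4.3n²π²/3.34².
First three modes:
  n=1: λ₁ = 4.3π²/3.34² ≈ 3.804
  n=2: λ₂ = 17.2π²/3.34² ≈ 15.217 (4× faster decay)
  n=3: λ₃ = 38.7π²/3.34² ≈ 34.239 (9× faster decay)
As t → ∞, higher modes decay exponentially faster. The n=1 mode dominates: φ ~ c₁ sin(πx/3.34) e^{-λ₁t}.
Decay rate: λ₁ = 4.3π²/3.34² ≈ 3.804.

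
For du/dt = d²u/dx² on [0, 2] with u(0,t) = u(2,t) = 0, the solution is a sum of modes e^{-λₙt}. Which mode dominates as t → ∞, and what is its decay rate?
Eigenvalues: λₙ = n²π²/2².
First three modes:
  n=1: λ₁ = π²/2² ≈ 2.467
  n=2: λ₂ = 4π²/2² ≈ 9.87 (4× faster decay)
  n=3: λ₃ = 9π²/2² ≈ 22.207 (9× faster decay)
As t → ∞, higher modes decay exponentially faster. The n=1 mode dominates: u ~ c₁ sin(πx/2) e^{-λ₁t}.
Decay rate: λ₁ = π²/2² ≈ 2.467.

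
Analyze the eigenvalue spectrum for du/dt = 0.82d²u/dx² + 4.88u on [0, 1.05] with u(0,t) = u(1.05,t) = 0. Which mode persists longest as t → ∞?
Eigenvalues: λₙ = 0.82n²π²/1.05² - 4.88.
First three modes:
  n=1: λ₁ = 0.82π²/1.05² - 4.88 ≈ 2.461
  n=2: λ₂ = 3.28π²/1.05² - 4.88 ≈ 24.483
  n=3: λ₃ = 7.38π²/1.05² - 4.88 ≈ 61.186
Since 0.82π²/1.05² ≈ 7.341 > 4.88, all λₙ > 0.
The n=1 mode decays slowest → dominates as t → ∞.
Asymptotic: u ~ c₁ sin(πx/1.05) e^{-λ₁t} with decay rate λ₁ ≈ 2.461.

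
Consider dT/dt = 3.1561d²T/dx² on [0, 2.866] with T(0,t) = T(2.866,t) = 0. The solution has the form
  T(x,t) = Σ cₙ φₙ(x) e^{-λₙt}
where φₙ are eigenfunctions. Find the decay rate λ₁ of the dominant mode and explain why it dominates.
Eigenvalues: λₙ = 3.1561n²π²/2.866².
First three modes:
  n=1: λ₁ = 3.1561π²/2.866² ≈ 3.792
  n=2: λ₂ = 12.6244π²/2.866² ≈ 15.169 (4× faster decay)
  n=3: λ₃ = 28.4049π²/2.866² ≈ 34.13 (9× faster decay)
As t → ∞, higher modes decay exponentially faster. The n=1 mode dominates: T ~ c₁ sin(πx/2.866) e^{-λ₁t}.
Decay rate: λ₁ = 3.1561π²/2.866² ≈ 3.792.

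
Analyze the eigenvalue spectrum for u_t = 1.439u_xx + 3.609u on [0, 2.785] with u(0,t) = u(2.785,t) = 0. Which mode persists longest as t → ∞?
Eigenvalues: λₙ = 1.439n²π²/2.785² - 3.609.
First three modes:
  n=1: λ₁ = 1.439π²/2.785² - 3.609 ≈ -1.778
  n=2: λ₂ = 5.756π²/2.785² - 3.609 ≈ 3.715
  n=3: λ₃ = 12.951π²/2.785² - 3.609 ≈ 12.871
Since 1.439π²/2.785² ≈ 1.831 < 3.609, λ₁ < 0.
The n=1 mode grows fastest (−λₙ is largest for n=1) → dominates.
Asymptotic: u ~ c₁ sin(πx/2.785) e^{1.778t} (exponential growth at rate −λ₁ ≈ 1.778).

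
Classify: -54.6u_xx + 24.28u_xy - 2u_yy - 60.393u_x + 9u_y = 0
Hyperbolic (discriminant = 152.7184).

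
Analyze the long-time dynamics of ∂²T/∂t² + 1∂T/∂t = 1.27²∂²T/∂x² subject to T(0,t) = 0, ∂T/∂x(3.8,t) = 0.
Long-time behavior: T → 0. Damping (γ=1) dissipates energy; oscillations decay exponentially.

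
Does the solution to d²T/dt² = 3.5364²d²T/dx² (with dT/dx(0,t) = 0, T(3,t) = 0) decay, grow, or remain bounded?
T oscillates (no decay). Energy is conserved; the solution oscillates indefinitely as standing waves.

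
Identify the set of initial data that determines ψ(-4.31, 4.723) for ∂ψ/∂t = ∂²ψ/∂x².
The entire real line. The heat equation has infinite propagation speed: any initial disturbance instantly affects all points (though exponentially small far away).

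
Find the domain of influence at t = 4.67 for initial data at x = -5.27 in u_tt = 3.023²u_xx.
Domain of influence: [-19.38741, 8.84741]. Data at x = -5.27 spreads outward at speed 3.023.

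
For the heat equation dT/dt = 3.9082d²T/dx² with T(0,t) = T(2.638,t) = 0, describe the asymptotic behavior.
T → 0. Heat diffuses out through both boundaries.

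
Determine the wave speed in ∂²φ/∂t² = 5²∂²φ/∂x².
Speed = 5. Information travels along characteristics x = x₀ ± 5t.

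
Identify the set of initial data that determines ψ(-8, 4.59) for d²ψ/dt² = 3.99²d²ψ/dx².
Domain of dependence: [-26.3141, 10.3141]. Signals travel at speed 3.99, so data within |x - -8| ≤ 3.99·4.59 = 18.3141 can reach the point.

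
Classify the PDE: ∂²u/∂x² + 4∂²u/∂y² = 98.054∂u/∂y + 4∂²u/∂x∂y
Rewriting in standard form: ∂²u/∂x² - 4∂²u/∂x∂y + 4∂²u/∂y² - 98.054∂u/∂y = 0. A = 1, B = -4, C = 4. Discriminant B² - 4AC = 0. Since 0 = 0, parabolic.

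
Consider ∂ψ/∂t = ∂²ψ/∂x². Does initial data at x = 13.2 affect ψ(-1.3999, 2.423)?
Yes, for any finite x. The heat equation has infinite propagation speed, so all initial data affects all points at any t > 0.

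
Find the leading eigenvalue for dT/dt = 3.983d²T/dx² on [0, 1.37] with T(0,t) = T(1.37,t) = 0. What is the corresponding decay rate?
Eigenvalues: λₙ = 3.983n²π²/1.37².
First three modes:
  n=1: λ₁ = 3.983π²/1.37² ≈ 20.944
  n=2: λ₂ = 15.932π²/1.37² ≈ 83.778 (4× faster decay)
  n=3: λ₃ = 35.847π²/1.37² ≈ 188.5 (9× faster decay)
As t → ∞, higher modes decay exponentially faster. The n=1 mode dominates: T ~ c₁ sin(πx/1.37) e^{-λ₁t}.
Decay rate: λ₁ = 3.983π²/1.37² ≈ 20.944.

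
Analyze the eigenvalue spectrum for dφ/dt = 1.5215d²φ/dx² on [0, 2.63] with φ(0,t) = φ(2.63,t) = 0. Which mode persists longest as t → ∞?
Eigenvalues: λₙ = 1.5215n²π²/2.63².
First three modes:
  n=1: λ₁ = 1.5215π²/2.63² ≈ 2.171
  n=2: λ₂ = 6.086π²/2.63² ≈ 8.684 (4× faster decay)
  n=3: λ₃ = 13.6935π²/2.63² ≈ 19.539 (9× faster decay)
As t → ∞, higher modes decay exponentially faster. The n=1 mode dominates: φ ~ c₁ sin(πx/2.63) e^{-λ₁t}.
Decay rate: λ₁ = 1.5215π²/2.63² ≈ 2.171.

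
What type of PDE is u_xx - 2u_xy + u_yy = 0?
With A = 1, B = -2, C = 1, the discriminant is 0. This is a parabolic PDE.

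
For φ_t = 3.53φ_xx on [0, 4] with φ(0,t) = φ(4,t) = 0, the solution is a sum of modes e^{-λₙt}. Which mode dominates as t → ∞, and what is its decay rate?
Eigenvalues: λₙ = 3.53n²π²/4².
First three modes:
  n=1: λ₁ = 3.53π²/4² ≈ 2.177
  n=2: λ₂ = 14.12π²/4² ≈ 8.71 (4× faster decay)
  n=3: λ₃ = 31.77π²/4² ≈ 19.597 (9× faster decay)
As t → ∞, higher modes decay exponentially faster. The n=1 mode dominates: φ ~ c₁ sin(πx/4) e^{-λ₁t}.
Decay rate: λ₁ = 3.53π²/4² ≈ 2.177.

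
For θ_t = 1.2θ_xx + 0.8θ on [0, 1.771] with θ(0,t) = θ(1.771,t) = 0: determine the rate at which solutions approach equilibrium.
Eigenvalues: λₙ = 1.2n²π²/1.771² - 0.8.
First three modes:
  n=1: λ₁ = 1.2π²/1.771² - 0.8 ≈ 2.976
  n=2: λ₂ = 4.8π²/1.771² - 0.8 ≈ 14.304
  n=3: λ₃ = 10.8π²/1.771² - 0.8 ≈ 33.185
Since 1.2π²/1.771² ≈ 3.776 > 0.8, all λₙ > 0.
The n=1 mode decays slowest → dominates as t → ∞.
Asymptotic: θ ~ c₁ sin(πx/1.771) e^{-λ₁t} with decay rate λ₁ ≈ 2.976.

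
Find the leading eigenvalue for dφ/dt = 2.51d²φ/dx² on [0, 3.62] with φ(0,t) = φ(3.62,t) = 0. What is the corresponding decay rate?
Eigenvalues: λₙ = 2.51n²π²/3.62².
First three modes:
  n=1: λ₁ = 2.51π²/3.62² ≈ 1.89
  n=2: λ₂ = 10.04π²/3.62² ≈ 7.562 (4× faster decay)
  n=3: λ₃ = 22.59π²/3.62² ≈ 17.014 (9× faster decay)
As t → ∞, higher modes decay exponentially faster. The n=1 mode dominates: φ ~ c₁ sin(πx/3.62) e^{-λ₁t}.
Decay rate: λ₁ = 2.51π²/3.62² ≈ 1.89.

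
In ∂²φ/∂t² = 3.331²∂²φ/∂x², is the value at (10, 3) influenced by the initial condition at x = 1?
Yes. The domain of dependence is [0.007, 19.993], and 1 ∈ [0.007, 19.993].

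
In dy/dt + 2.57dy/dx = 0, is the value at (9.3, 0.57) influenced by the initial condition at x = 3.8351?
No. Only data at x = 7.8351 affects (9.3, 0.57). Advection has one-way propagation along characteristics.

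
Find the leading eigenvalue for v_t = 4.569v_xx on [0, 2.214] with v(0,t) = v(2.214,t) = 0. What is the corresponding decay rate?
Eigenvalues: λₙ = 4.569n²π²/2.214².
First three modes:
  n=1: λ₁ = 4.569π²/2.214² ≈ 9.2
  n=2: λ₂ = 18.276π²/2.214² ≈ 36.798 (4× faster decay)
  n=3: λ₃ = 41.121π²/2.214² ≈ 82.796 (9× faster decay)
As t → ∞, higher modes decay exponentially faster. The n=1 mode dominates: v ~ c₁ sin(πx/2.214) e^{-λ₁t}.
Decay rate: λ₁ = 4.569π²/2.214² ≈ 9.2.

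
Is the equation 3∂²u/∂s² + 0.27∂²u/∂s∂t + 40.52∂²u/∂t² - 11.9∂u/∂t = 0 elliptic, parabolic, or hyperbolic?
Computing B² - 4AC with A = 3, B = 0.27, C = 40.52: discriminant = -486.1671 (negative). Answer: elliptic.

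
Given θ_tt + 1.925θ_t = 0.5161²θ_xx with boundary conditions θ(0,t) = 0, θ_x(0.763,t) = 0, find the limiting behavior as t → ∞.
θ → 0. Damping (γ=1.925) dissipates energy; oscillations decay exponentially.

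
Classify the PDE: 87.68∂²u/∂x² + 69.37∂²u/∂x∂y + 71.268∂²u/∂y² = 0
A = 87.68, B = 69.37, C = 71.268. Discriminant B² - 4AC = -20182.91606. Since -20182.91606 < 0, elliptic.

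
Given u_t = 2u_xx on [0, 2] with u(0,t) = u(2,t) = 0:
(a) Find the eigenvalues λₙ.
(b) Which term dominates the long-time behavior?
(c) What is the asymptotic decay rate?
Eigenvalues: λₙ = 2n²π²/2².
First three modes:
  n=1: λ₁ = 2π²/2² ≈ 4.935
  n=2: λ₂ = 8π²/2² ≈ 19.739 (4× faster decay)
  n=3: λ₃ = 18π²/2² ≈ 44.413 (9× faster decay)
As t → ∞, higher modes decay exponentially faster. The n=1 mode dominates: u ~ c₁ sin(πx/2) e^{-λ₁t}.
Decay rate: λ₁ = 2π²/2² ≈ 4.935.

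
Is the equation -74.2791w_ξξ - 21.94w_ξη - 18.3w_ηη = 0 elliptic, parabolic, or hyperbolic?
Computing B² - 4AC with A = -74.2791, B = -21.94, C = -18.3: discriminant = -4955.86652 (negative). Answer: elliptic.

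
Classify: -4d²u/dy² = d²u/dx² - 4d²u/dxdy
Rewriting in standard form: -d²u/dx² + 4d²u/dxdy - 4d²u/dy² = 0. Parabolic (discriminant = 0).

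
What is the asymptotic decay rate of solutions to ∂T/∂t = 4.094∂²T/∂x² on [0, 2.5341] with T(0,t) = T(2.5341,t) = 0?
Eigenvalues: λₙ = 4.094n²π²/2.5341².
First three modes:
  n=1: λ₁ = 4.094π²/2.5341² ≈ 6.292
  n=2: λ₂ = 16.376π²/2.5341² ≈ 25.169 (4× faster decay)
  n=3: λ₃ = 36.846π²/2.5341² ≈ 56.629 (9× faster decay)
As t → ∞, higher modes decay exponentially faster. The n=1 mode dominates: T ~ c₁ sin(πx/2.5341) e^{-λ₁t}.
Decay rate: λ₁ = 4.094π²/2.5341² ≈ 6.292.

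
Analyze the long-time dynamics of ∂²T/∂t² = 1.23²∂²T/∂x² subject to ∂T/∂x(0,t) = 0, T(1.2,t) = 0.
Long-time behavior: T oscillates (no decay). Energy is conserved; the solution oscillates indefinitely as standing waves.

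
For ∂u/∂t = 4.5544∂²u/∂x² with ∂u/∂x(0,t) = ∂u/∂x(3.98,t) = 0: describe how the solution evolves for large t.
u → constant (steady state). Heat is conserved (no flux at boundaries); solution approaches the spatial average.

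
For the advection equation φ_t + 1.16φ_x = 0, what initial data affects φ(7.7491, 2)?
A single point: x = 5.4291. The characteristic through (7.7491, 2) is x - 1.16t = const, so x = 7.7491 - 1.16·2 = 5.4291.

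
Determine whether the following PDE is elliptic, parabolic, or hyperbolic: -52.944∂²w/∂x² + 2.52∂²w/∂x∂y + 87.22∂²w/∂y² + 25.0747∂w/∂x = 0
Coefficients: A = -52.944, B = 2.52, C = 87.22. B² - 4AC = 18477.45312, which is positive, so the equation is hyperbolic.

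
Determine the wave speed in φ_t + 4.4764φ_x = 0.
Speed = 4.4764. Information travels along x - 4.4764t = const (rightward).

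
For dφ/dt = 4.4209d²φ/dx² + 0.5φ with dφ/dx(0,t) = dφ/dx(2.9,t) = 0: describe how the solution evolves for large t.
φ grows unboundedly. With Neumann BCs the constant mode has diffusion eigenvalue 0, so any r > 0 makes it grow like e^(0.5t); solution grows exponentially.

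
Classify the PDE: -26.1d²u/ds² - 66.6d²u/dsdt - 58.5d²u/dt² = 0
A = -26.1, B = -66.6, C = -58.5. Discriminant B² - 4AC = -1671.84. Since -1671.84 < 0, elliptic.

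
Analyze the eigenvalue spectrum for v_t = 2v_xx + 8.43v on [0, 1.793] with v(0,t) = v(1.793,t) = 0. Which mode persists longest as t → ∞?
Eigenvalues: λₙ = 2n²π²/1.793² - 8.43.
First three modes:
  n=1: λ₁ = 2π²/1.793² - 8.43 ≈ -2.29
  n=2: λ₂ = 8π²/1.793² - 8.43 ≈ 16.13
  n=3: λ₃ = 18π²/1.793² - 8.43 ≈ 46.83
Since 2π²/1.793² ≈ 6.14 < 8.43, λ₁ < 0.
The n=1 mode grows fastest (−λₙ is largest for n=1) → dominates.
Asymptotic: v ~ c₁ sin(πx/1.793) e^{2.29t} (exponential growth at rate −λ₁ ≈ 2.29).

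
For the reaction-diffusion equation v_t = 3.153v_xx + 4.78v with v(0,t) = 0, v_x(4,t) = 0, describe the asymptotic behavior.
v grows unboundedly. Reaction dominates diffusion (r=4.78 > κπ²/(4L²)≈0.49); solution grows exponentially.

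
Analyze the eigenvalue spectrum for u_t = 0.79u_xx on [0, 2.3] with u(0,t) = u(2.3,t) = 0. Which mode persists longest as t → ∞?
Eigenvalues: λₙ = 0.79n²π²/2.3².
First three modes:
  n=1: λ₁ = 0.79π²/2.3² ≈ 1.474
  n=2: λ₂ = 3.16π²/2.3² ≈ 5.896 (4× faster decay)
  n=3: λ₃ = 7.11π²/2.3² ≈ 13.265 (9× faster decay)
As t → ∞, higher modes decay exponentially faster. The n=1 mode dominates: u ~ c₁ sin(πx/2.3) e^{-λ₁t}.
Decay rate: λ₁ = 0.79π²/2.3² ≈ 1.474.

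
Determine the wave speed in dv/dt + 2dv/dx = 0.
Speed = 2. Information travels along x - 2t = const (rightward).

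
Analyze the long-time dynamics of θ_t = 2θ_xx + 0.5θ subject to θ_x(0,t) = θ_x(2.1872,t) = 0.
Long-time behavior: θ grows unboundedly. With Neumann BCs the constant mode has diffusion eigenvalue 0, so any r > 0 makes it grow like e^(0.5t); solution grows exponentially.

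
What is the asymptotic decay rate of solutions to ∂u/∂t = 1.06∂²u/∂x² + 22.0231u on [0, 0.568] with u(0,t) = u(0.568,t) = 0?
Eigenvalues: λₙ = 1.06n²π²/0.568² - 22.0231.
First three modes:
  n=1: λ₁ = 1.06π²/0.568² - 22.0231 ≈ 10.404
  n=2: λ₂ = 4.24π²/0.568² - 22.0231 ≈ 107.686
  n=3: λ₃ = 9.54π²/0.568² - 22.0231 ≈ 269.821
Since 1.06π²/0.568² ≈ 32.427 > 22.0231, all λₙ > 0.
The n=1 mode decays slowest → dominates as t → ∞.
Asymptotic: u ~ c₁ sin(πx/0.568) e^{-λ₁t} with decay rate λ₁ ≈ 10.404.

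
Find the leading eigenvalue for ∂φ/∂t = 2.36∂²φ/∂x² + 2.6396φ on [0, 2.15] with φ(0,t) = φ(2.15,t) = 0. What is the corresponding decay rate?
Eigenvalues: λₙ = 2.36n²π²/2.15² - 2.6396.
First three modes:
  n=1: λ₁ = 2.36π²/2.15² - 2.6396 ≈ 2.399
  n=2: λ₂ = 9.44π²/2.15² - 2.6396 ≈ 17.516
  n=3: λ₃ = 21.24π²/2.15² - 2.6396 ≈ 42.71
Since 2.36π²/2.15² ≈ 5.039 > 2.6396, all λₙ > 0.
The n=1 mode decays slowest → dominates as t → ∞.
Asymptotic: φ ~ c₁ sin(πx/2.15) e^{-λ₁t} with decay rate λ₁ ≈ 2.399.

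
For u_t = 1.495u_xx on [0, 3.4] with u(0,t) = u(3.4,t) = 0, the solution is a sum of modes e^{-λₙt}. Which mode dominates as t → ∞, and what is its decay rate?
Eigenvalues: λₙ = 1.495n²π²/3.4².
First three modes:
  n=1: λ₁ = 1.495π²/3.4² ≈ 1.276
  n=2: λ₂ = 5.98π²/3.4² ≈ 5.106 (4× faster decay)
  n=3: λ₃ = 13.455π²/3.4² ≈ 11.488 (9× faster decay)
As t → ∞, higher modes decay exponentially faster. The n=1 mode dominates: u ~ c₁ sin(πx/3.4) e^{-λ₁t}.
Decay rate: λ₁ = 1.495π²/3.4² ≈ 1.276.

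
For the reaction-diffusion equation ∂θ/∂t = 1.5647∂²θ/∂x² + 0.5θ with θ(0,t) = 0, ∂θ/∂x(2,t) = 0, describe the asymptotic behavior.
θ → 0. Diffusion dominates reaction (r=0.5 < κπ²/(4L²)≈0.97); solution decays.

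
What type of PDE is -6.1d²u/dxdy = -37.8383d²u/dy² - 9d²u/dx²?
Rewriting in standard form: 9d²u/dx² - 6.1d²u/dxdy + 37.8383d²u/dy² = 0. With A = 9, B = -6.1, C = 37.8383, the discriminant is -1324.9688. This is an elliptic PDE.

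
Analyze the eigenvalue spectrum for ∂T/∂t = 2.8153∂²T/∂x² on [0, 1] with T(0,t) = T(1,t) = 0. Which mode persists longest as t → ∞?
Eigenvalues: λₙ = 2.8153n²π².
First three modes:
  n=1: λ₁ = 2.8153π² ≈ 27.786
  n=2: λ₂ = 11.2612π² ≈ 111.144 (4× faster decay)
  n=3: λ₃ = 25.3377π² ≈ 250.073 (9× faster decay)
As t → ∞, higher modes decay exponentially faster. The n=1 mode dominates: T ~ c₁ sin(πx) e^{-λ₁t}.
Decay rate: λ₁ = 2.8153π² ≈ 27.786.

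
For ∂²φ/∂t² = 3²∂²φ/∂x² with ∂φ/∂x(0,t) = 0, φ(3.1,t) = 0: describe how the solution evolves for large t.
φ oscillates (no decay). Energy is conserved; the solution oscillates indefinitely as standing waves.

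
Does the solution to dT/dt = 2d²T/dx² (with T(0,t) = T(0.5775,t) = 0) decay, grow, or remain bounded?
T → 0. Heat diffuses out through both boundaries.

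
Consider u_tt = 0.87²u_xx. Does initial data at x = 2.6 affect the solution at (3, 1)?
Yes. The domain of dependence is [2.13, 3.87], and 2.6 ∈ [2.13, 3.87].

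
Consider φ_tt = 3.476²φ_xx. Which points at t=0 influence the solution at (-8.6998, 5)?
Domain of dependence: [-26.0798, 8.6802]. Signals travel at speed 3.476, so data within |x - -8.6998| ≤ 3.476·5 = 17.38 can reach the point.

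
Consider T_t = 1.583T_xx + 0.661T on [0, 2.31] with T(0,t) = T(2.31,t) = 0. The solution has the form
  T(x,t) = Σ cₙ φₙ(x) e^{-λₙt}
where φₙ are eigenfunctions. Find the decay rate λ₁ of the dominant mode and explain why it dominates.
Eigenvalues: λₙ = 1.583n²π²/2.31² - 0.661.
First three modes:
  n=1: λ₁ = 1.583π²/2.31² - 0.661 ≈ 2.267
  n=2: λ₂ = 6.332π²/2.31² - 0.661 ≈ 11.051
  n=3: λ₃ = 14.247π²/2.31² - 0.661 ≈ 25.69
Since 1.583π²/2.31² ≈ 2.928 > 0.661, all λₙ > 0.
The n=1 mode decays slowest → dominates as t → ∞.
Asymptotic: T ~ c₁ sin(πx/2.31) e^{-λ₁t} with decay rate λ₁ ≈ 2.267.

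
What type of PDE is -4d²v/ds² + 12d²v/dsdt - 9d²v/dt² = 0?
With A = -4, B = 12, C = -9, the discriminant is 0. This is a parabolic PDE.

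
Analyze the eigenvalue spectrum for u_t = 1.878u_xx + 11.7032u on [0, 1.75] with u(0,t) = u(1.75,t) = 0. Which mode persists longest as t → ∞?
Eigenvalues: λₙ = 1.878n²π²/1.75² - 11.7032.
First three modes:
  n=1: λ₁ = 1.878π²/1.75² - 11.7032 ≈ -5.651
  n=2: λ₂ = 7.512π²/1.75² - 11.7032 ≈ 12.506
  n=3: λ₃ = 16.902π²/1.75² - 11.7032 ≈ 42.767
Since 1.878π²/1.75² ≈ 6.052 < 11.7032, λ₁ < 0.
The n=1 mode grows fastest (−λₙ is largest for n=1) → dominates.
Asymptotic: u ~ c₁ sin(πx/1.75) e^{5.651t} (exponential growth at rate −λ₁ ≈ 5.651).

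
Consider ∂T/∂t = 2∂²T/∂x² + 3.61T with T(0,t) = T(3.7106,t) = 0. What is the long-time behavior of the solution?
As t → ∞, T grows unboundedly. Reaction dominates diffusion (r=3.61 > κπ²/L²≈1.43); solution grows exponentially.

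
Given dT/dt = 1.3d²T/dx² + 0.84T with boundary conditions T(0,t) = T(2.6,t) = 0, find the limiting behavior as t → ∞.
T → 0. Diffusion dominates reaction (r=0.84 < κπ²/L²≈1.9); solution decays.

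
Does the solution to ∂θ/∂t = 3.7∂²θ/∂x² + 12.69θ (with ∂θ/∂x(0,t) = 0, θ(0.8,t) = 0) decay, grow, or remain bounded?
θ → 0. Diffusion dominates reaction (r=12.69 < κπ²/(4L²)≈14.26); solution decays.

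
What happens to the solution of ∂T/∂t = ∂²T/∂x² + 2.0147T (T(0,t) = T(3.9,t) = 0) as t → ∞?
T grows unboundedly. Reaction dominates diffusion (r=2.0147 > κπ²/L²≈0.65); solution grows exponentially.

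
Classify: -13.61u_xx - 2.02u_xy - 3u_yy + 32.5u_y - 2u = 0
Elliptic (discriminant = -159.2396).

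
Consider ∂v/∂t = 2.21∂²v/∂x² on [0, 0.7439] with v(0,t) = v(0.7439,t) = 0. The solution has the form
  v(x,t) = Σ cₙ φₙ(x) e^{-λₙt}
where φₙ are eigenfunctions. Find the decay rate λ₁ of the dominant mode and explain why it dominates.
Eigenvalues: λₙ = 2.21n²π²/0.7439².
First three modes:
  n=1: λ₁ = 2.21π²/0.7439² ≈ 39.415
  n=2: λ₂ = 8.84π²/0.7439² ≈ 157.66 (4× faster decay)
  n=3: λ₃ = 19.89π²/0.7439² ≈ 354.736 (9× faster decay)
As t → ∞, higher modes decay exponentially faster. The n=1 mode dominates: v ~ c₁ sin(πx/0.7439) e^{-λ₁t}.
Decay rate: λ₁ = 2.21π²/0.7439² ≈ 39.415.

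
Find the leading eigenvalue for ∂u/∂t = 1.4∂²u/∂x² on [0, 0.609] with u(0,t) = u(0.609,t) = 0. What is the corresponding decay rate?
Eigenvalues: λₙ = 1.4n²π²/0.609².
First three modes:
  n=1: λ₁ = 1.4π²/0.609² ≈ 37.256
  n=2: λ₂ = 5.6π²/0.609² ≈ 149.023 (4× faster decay)
  n=3: λ₃ = 12.6π²/0.609² ≈ 335.302 (9× faster decay)
As t → ∞, higher modes decay exponentially faster. The n=1 mode dominates: u ~ c₁ sin(πx/0.609) e^{-λ₁t}.
Decay rate: λ₁ = 1.4π²/0.609² ≈ 37.256.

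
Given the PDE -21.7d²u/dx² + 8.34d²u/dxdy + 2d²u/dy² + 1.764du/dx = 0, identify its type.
The second-order coefficients are A = -21.7, B = 8.34, C = 2. Since B² - 4AC = 243.1556 > 0, this is a hyperbolic PDE.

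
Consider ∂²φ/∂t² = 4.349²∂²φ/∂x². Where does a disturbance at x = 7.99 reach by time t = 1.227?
Domain of influence: [2.653777, 13.326223]. Data at x = 7.99 spreads outward at speed 4.349.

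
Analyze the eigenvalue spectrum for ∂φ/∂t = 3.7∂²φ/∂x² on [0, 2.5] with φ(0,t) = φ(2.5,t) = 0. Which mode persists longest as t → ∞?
Eigenvalues: λₙ = 3.7n²π²/2.5².
First three modes:
  n=1: λ₁ = 3.7π²/2.5² ≈ 5.843
  n=2: λ₂ = 14.8π²/2.5² ≈ 23.371 (4× faster decay)
  n=3: λ₃ = 33.3π²/2.5² ≈ 52.585 (9× faster decay)
As t → ∞, higher modes decay exponentially faster. The n=1 mode dominates: φ ~ c₁ sin(πx/2.5) e^{-λ₁t}.
Decay rate: λ₁ = 3.7π²/2.5² ≈ 5.843.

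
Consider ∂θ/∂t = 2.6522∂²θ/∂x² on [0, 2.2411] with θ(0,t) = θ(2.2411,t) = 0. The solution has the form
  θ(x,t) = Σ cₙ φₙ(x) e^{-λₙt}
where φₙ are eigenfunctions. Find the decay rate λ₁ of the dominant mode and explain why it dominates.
Eigenvalues: λₙ = 2.6522n²π²/2.2411².
First three modes:
  n=1: λ₁ = 2.6522π²/2.2411² ≈ 5.212
  n=2: λ₂ = 10.6088π²/2.2411² ≈ 20.847 (4× faster decay)
  n=3: λ₃ = 23.8698π²/2.2411² ≈ 46.906 (9× faster decay)
As t → ∞, higher modes decay exponentially faster. The n=1 mode dominates: θ ~ c₁ sin(πx/2.2411) e^{-λ₁t}.
Decay rate: λ₁ = 2.6522π²/2.2411² ≈ 5.212.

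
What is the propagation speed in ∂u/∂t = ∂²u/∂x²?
Infinite. The heat equation is parabolic, not hyperbolic, so disturbances propagate instantly.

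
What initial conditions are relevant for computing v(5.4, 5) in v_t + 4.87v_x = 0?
A single point: x = -18.95. The characteristic through (5.4, 5) is x - 4.87t = const, so x = 5.4 - 4.87·5 = -18.95.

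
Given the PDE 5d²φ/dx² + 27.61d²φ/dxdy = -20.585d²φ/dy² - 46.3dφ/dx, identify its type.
Rewriting in standard form: 5d²φ/dx² + 27.61d²φ/dxdy + 20.585d²φ/dy² + 46.3dφ/dx = 0. The second-order coefficients are A = 5, B = 27.61, C = 20.585. Since B² - 4AC = 350.6121 > 0, this is a hyperbolic PDE.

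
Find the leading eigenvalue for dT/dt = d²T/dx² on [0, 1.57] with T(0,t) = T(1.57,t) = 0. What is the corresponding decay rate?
Eigenvalues: λₙ = n²π²/1.57².
First three modes:
  n=1: λ₁ = π²/1.57² ≈ 4.004
  n=2: λ₂ = 4π²/1.57² ≈ 16.016 (4× faster decay)
  n=3: λ₃ = 9π²/1.57² ≈ 36.037 (9× faster decay)
As t → ∞, higher modes decay exponentially faster. The n=1 mode dominates: T ~ c₁ sin(πx/1.57) e^{-λ₁t}.
Decay rate: λ₁ = π²/1.57² ≈ 4.004.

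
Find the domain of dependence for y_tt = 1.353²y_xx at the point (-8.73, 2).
Domain of dependence: [-11.436, -6.024]. Signals travel at speed 1.353, so data within |x - -8.73| ≤ 1.353·2 = 2.706 can reach the point.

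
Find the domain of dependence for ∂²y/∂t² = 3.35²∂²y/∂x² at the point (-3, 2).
Domain of dependence: [-9.7, 3.7]. Signals travel at speed 3.35, so data within |x - -3| ≤ 3.35·2 = 6.7 can reach the point.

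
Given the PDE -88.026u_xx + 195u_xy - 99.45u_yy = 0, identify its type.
The second-order coefficients are A = -88.026, B = 195, C = -99.45. Since B² - 4AC = 3008.2572 > 0, this is a hyperbolic PDE.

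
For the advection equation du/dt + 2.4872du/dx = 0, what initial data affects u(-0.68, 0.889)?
A single point: x = -2.8911208. The characteristic through (-0.68, 0.889) is x - 2.4872t = const, so x = -0.68 - 2.4872·0.889 = -2.8911208.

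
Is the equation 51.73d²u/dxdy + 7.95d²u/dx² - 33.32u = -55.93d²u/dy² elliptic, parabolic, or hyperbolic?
Rewriting in standard form: 7.95d²u/dx² + 51.73d²u/dxdy + 55.93d²u/dy² - 33.32u = 0. Computing B² - 4AC with A = 7.95, B = 51.73, C = 55.93: discriminant = 897.4189 (positive). Answer: hyperbolic.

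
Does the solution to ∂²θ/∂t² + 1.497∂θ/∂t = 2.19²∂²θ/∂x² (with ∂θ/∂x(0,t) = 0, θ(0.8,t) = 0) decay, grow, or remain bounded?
θ → 0. Damping (γ=1.497) dissipates energy; oscillations decay exponentially.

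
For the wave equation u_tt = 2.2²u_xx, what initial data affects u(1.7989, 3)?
Domain of dependence: [-4.8011, 8.3989]. Signals travel at speed 2.2, so data within |x - 1.7989| ≤ 2.2·3 = 6.6 can reach the point.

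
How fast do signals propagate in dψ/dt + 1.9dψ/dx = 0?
Speed = 1.9. Information travels along x - 1.9t = const (rightward).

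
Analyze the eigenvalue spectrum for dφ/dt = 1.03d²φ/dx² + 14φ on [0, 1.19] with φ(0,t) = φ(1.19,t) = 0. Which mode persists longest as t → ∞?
Eigenvalues: λₙ = 1.03n²π²/1.19² - 14.
First three modes:
  n=1: λ₁ = 1.03π²/1.19² - 14 ≈ -6.821
  n=2: λ₂ = 4.12π²/1.19² - 14 ≈ 14.715
  n=3: λ₃ = 9.27π²/1.19² - 14 ≈ 50.608
Since 1.03π²/1.19² ≈ 7.179 < 14, λ₁ < 0.
The n=1 mode grows fastest (−λₙ is largest for n=1) → dominates.
Asymptotic: φ ~ c₁ sin(πx/1.19) e^{6.821t} (exponential growth at rate −λ₁ ≈ 6.821).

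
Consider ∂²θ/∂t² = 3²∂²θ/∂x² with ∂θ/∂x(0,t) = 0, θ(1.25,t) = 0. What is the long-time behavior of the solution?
As t → ∞, θ oscillates (no decay). Energy is conserved; the solution oscillates indefinitely as standing waves.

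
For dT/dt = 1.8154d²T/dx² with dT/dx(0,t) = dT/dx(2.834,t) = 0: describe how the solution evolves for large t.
T → constant (steady state). Heat is conserved (no flux at boundaries); solution approaches the spatial average.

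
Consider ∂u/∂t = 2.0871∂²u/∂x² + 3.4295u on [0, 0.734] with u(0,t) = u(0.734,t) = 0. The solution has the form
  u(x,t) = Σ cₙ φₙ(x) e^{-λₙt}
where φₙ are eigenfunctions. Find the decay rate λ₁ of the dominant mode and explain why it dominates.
Eigenvalues: λₙ = 2.0871n²π²/0.734² - 3.4295.
First three modes:
  n=1: λ₁ = 2.0871π²/0.734² - 3.4295 ≈ 34.805
  n=2: λ₂ = 8.3484π²/0.734² - 3.4295 ≈ 149.507
  n=3: λ₃ = 18.7839π²/0.734² - 3.4295 ≈ 340.677
Since 2.0871π²/0.734² ≈ 38.234 > 3.4295, all λₙ > 0.
The n=1 mode decays slowest → dominates as t → ∞.
Asymptotic: u ~ c₁ sin(πx/0.734) e^{-λ₁t} with decay rate λ₁ ≈ 34.805.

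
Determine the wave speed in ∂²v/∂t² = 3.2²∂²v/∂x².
Speed = 3.2. Information travels along characteristics x = x₀ ± 3.2t.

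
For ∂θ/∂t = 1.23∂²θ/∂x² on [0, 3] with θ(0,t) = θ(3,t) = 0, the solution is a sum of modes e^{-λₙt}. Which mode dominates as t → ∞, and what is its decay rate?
Eigenvalues: λₙ = 1.23n²π²/3².
First three modes:
  n=1: λ₁ = 1.23π²/3² ≈ 1.349
  n=2: λ₂ = 4.92π²/3² ≈ 5.395 (4× faster decay)
  n=3: λ₃ = 11.07π²/3² ≈ 12.14 (9× faster decay)
As t → ∞, higher modes decay exponentially faster. The n=1 mode dominates: θ ~ c₁ sin(πx/3) e^{-λ₁t}.
Decay rate: λ₁ = 1.23π²/3² ≈ 1.349.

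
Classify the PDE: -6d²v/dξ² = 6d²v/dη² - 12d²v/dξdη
Rewriting in standard form: -6d²v/dξ² + 12d²v/dξdη - 6d²v/dη² = 0. A = -6, B = 12, C = -6. Discriminant B² - 4AC = 0. Since 0 = 0, parabolic.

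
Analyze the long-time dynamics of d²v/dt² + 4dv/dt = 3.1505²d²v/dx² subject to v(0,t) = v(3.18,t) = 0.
Long-time behavior: v → 0. Damping (γ=4) dissipates energy; oscillations decay exponentially.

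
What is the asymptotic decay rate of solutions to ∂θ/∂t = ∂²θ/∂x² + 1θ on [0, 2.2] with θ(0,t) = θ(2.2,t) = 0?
Eigenvalues: λₙ = n²π²/2.2² - 1.
First three modes:
  n=1: λ₁ = π²/2.2² - 1 ≈ 1.039
  n=2: λ₂ = 4π²/2.2² - 1 ≈ 7.157
  n=3: λ₃ = 9π²/2.2² - 1 ≈ 17.353
Since π²/2.2² ≈ 2.039 > 1, all λₙ > 0.
The n=1 mode decays slowest → dominates as t → ∞.
Asymptotic: θ ~ c₁ sin(πx/2.2) e^{-λ₁t} with decay rate λ₁ ≈ 1.039.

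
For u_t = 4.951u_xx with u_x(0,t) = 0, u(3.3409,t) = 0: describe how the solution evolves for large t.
u → 0. Heat escapes through the Dirichlet boundary.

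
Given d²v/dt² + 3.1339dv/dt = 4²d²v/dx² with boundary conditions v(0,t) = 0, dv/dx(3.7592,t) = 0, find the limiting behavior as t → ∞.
v → 0. Damping (γ=3.1339) dissipates energy; oscillations decay exponentially.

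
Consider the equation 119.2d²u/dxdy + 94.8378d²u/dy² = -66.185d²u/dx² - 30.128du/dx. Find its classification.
Rewriting in standard form: 66.185d²u/dx² + 119.2d²u/dxdy + 94.8378d²u/dy² + 30.128du/dx = 0. Elliptic. (A = 66.185, B = 119.2, C = 94.8378 gives B² - 4AC = -10898.719172.)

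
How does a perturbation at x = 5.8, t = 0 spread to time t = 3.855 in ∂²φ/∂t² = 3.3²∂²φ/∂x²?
Domain of influence: [-6.9215, 18.5215]. Data at x = 5.8 spreads outward at speed 3.3.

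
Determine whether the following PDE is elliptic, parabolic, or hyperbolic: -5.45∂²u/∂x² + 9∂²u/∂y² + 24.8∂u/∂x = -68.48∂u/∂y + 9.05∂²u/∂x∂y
Rewriting in standard form: -5.45∂²u/∂x² - 9.05∂²u/∂x∂y + 9∂²u/∂y² + 24.8∂u/∂x + 68.48∂u/∂y = 0. Coefficients: A = -5.45, B = -9.05, C = 9. B² - 4AC = 278.1025, which is positive, so the equation is hyperbolic.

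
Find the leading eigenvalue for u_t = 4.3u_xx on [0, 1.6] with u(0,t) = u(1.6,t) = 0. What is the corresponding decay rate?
Eigenvalues: λₙ = 4.3n²π²/1.6².
First three modes:
  n=1: λ₁ = 4.3π²/1.6² ≈ 16.578
  n=2: λ₂ = 17.2π²/1.6² ≈ 66.311 (4× faster decay)
  n=3: λ₃ = 38.7π²/1.6² ≈ 149.201 (9× faster decay)
As t → ∞, higher modes decay exponentially faster. The n=1 mode dominates: u ~ c₁ sin(πx/1.6) e^{-λ₁t}.
Decay rate: λ₁ = 4.3π²/1.6² ≈ 16.578.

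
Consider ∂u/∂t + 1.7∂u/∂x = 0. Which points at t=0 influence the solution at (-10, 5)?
A single point: x = -18.5. The characteristic through (-10, 5) is x - 1.7t = const, so x = -10 - 1.7·5 = -18.5.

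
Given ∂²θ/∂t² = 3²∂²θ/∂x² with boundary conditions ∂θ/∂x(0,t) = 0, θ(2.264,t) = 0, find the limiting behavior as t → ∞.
θ oscillates (no decay). Energy is conserved; the solution oscillates indefinitely as standing waves.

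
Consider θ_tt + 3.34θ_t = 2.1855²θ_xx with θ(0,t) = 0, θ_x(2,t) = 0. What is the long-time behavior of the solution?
As t → ∞, θ → 0. Damping (γ=3.34) dissipates energy; oscillations decay exponentially.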